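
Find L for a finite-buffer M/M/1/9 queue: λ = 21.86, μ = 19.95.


ρ = 21.86/19.95 = 1.0957
L = ρ[1 − (K+1)ρ^K + Kρ^(K+1)] / [(1−ρ)(1−ρ^(K+1))]
Numerator: 1.0957·(1 − 10·2.277012 + 9·2.495012) = 0.750565
Denominator: (-0.09574)·(-1.495012) = 0.143131
L = 0.750565/0.143131 = 5.2439

Final: 5.2439


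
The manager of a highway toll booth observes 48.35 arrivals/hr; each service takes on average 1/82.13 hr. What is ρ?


ρ = λ/μ = 48.35/82.13 = 0.5887

Final: 0.5887


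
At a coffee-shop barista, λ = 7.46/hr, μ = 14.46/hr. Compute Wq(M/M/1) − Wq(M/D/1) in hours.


ρ = 7.46/14.46 = 0.5159
Wq(M/M/1) = ρ/(μ−λ) = 0.5159/7.00 = 0.07370 hr
Wq(M/D/1) = ρ/(2(μ−λ)) = 0.03685 hr
Savings = 0.07370 − 0.03685 = 0.03685 hr

Final: 0.03685 hr


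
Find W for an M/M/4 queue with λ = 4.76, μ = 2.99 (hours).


a = 1.5920; ρ = 0.3980; P₀ = 0.200958
Lq = P₀·a^c·ρ/(c!(1−ρ)²) = 0.05906
Wq = Lq/λ = 0.05906/4.76 = 0.01241 hr
W = Wq + 1/μ = 0.01241 + 0.33445 = 0.34686 hr

Final: 0.34686 hr


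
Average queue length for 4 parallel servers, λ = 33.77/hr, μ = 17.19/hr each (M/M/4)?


a = λ/μ = 1.9645; ρ = a/4 = 0.4911
P₀ = 0.135550
Lq = P₀·a^c·ρ / (c!·(1−ρ)²) = 0.135550·14.89432·0.4911/(24·0.25895)
= 0.15955

Final: 0.15955


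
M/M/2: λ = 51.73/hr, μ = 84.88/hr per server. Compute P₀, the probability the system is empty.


a = λ/μ = 51.73/84.88 = 0.6094; ρ = a/c = 0.3047
Σ_{k=0}^{1} a^k/k! (terms k=0..1) = 1.00000 + 0.60945 = 1.60945
Tail: a^2/(2!(1−ρ)) = 0.37143/(2·0.6953) = 0.26711
P₀ = 1/(1.60945 + 0.26711) = 1/1.87656 = 0.532891

Final: 0.532891


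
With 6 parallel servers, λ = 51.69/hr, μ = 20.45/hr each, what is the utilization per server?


ρ = λ/(cμ) = 51.69/(6·20.45) = 51.69/122.70 = 0.4213

Final: 0.4213


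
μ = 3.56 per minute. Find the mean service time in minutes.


Mean service time = 1/μ = 1/3.56 minute = 0.28090 minute
In minutes: 0.28090 × 1 = 0.2809 min

Final: 0.2809 min


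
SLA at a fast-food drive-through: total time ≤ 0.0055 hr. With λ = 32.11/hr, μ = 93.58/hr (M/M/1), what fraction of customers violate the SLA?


W ~ Exponential(μ−λ) for M/M/1.
μ − λ = 93.58 − 32.11 = 61.4700
P(W > t) = e^{−(μ−λ)t} = e^{−0.3381} = 0.713135

Final: 0.713135


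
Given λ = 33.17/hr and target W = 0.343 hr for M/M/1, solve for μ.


W = 1/(μ−λ) ⇒ μ − λ = 1/W = 1/0.343 = 2.9155
μ = λ + 1/W = 33.17 + 2.9155 = 36.0855 per hr

Final: 36.0855 /hr


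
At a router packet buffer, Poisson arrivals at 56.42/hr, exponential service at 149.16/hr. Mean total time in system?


W = 1/(μ−λ) = 1/(149.16 − 56.42) = 1/92.74 = 0.01078 hr

Final: 0.01078 hr


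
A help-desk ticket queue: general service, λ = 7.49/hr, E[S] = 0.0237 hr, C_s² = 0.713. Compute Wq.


ρ = λ·E[S] = 7.49·0.0237 = 0.1775
E[S²] = E[S]²(1+C_s²) = 0.0237²·(1+0.713) = 0.0009622
Wq = λ·E[S²]/(2(1−ρ)) = 7.49·0.0009622/(2·0.8225) = 0.004381 hr

Final: 0.004381 hr


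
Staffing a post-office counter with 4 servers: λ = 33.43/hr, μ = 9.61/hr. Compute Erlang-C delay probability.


a = λ/μ = 3.4787; ρ = a/4 = 0.8697
P₀ = 0.015538 (from M/M/c formula)
C(c,a) = [a^c/(c!(1−ρ))]·P₀ = [146.43738/(24·0.1303)]·0.015538
= 46.81514·0.015538 = 0.727391

Final: 0.727391


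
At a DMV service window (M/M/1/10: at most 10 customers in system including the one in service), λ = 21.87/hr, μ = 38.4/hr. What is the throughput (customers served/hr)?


ρ = 0.5695; P_K = (1−ρ)ρ^10/(1−ρ^11) = 0.001549
λ_eff = λ(1 − P_K) = 21.87·(1 − 0.001549) = 21.87·0.998451 = 21.8361 /hr

Final: 21.8361 /hr


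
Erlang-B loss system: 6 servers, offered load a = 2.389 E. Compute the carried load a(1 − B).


B(6,2.389) = 0.023954 (Erlang-B)
Carried load = a(1 − B) = 2.389·(1 − 0.023954) = 2.389·0.976046 = 2.3318 E

Final: 2.3318 Erlangs


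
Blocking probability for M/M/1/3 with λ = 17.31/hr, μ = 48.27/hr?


ρ = λ/μ = 17.31/48.27 = 0.3586
P_K = (1−ρ)ρ^K/(1−ρ^(K+1)) = (0.6414·0.046117)/(1 − 0.016538)
= 0.029579/0.983462 = 0.030076

Final: 0.030076


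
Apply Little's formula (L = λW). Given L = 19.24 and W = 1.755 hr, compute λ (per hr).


λ = L/W = 19.24/1.755 = 10.9630 /hr

Final: 10.9630 /hr


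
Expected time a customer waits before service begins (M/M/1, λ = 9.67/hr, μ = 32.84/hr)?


ρ = 9.67/32.84 = 0.2945
Wq = ρ/(μ−λ) = 0.2945/(32.84 − 9.67) = 0.2945/23.17 = 0.01271 hr

Final: 0.01271 hr


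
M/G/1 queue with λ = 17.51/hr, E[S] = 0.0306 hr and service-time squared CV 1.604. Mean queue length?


ρ = λ·E[S] = 17.51·0.0306 = 0.5358
Lq = ρ²(1+C_s²)/(2(1−ρ)) = 0.2871·(1+1.604)/(2·0.4642)
= 0.2871·2.6040/0.9284 = 0.80524

Final: 0.80524


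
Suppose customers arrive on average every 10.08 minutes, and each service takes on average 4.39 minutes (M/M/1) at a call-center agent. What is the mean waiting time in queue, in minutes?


λ = 60/10.08 = 5.9524 /hr
μ = 60/4.39 = 13.6674 /hr
ρ = λ/μ = 5.9524/13.6674 = 0.4355
Wq = ρ/(μ−λ) = 0.4355/(13.6674−5.9524) = 0.05645 hr
In minutes: 0.05645·60 = 3.387 min

Final: 3.387 min


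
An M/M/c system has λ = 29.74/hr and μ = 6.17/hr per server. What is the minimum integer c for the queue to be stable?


Stability requires cμ > λ ⇔ c > λ/μ.
λ/μ = 29.74/6.17 = 4.8201
Minimum integer c = ⌊4.8201⌋ + 1 = 5
Check: 5·6.17 = 30.85 > 29.74, while 4·6.17 = 24.68 ≤ 29.74

Final: 5 servers


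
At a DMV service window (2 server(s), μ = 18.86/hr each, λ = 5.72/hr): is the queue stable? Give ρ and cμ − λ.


Total capacity cμ = 2·18.86 = 37.72/hr
ρ = λ/(cμ) = 5.72/37.72 = 0.1516
Stable ⇔ ρ < 1: YES
Spare capacity = cμ − λ = 37.72 − 5.72 = 32.00/hr

Final: ρ = 0.1516; stable; margin = 32.00/hr


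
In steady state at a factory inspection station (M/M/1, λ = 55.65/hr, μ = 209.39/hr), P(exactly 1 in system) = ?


ρ = 55.65/209.39 = 0.2658
P_n = (1−ρ)·ρ^n = (1 − 0.2658)·0.2658^1 = 0.7342·0.265772 = 0.195137

Final: 0.195137


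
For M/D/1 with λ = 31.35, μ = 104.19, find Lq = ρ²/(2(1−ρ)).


ρ = 31.35/104.19 = 0.3009
M/D/1: Lq = ρ²/(2(1−ρ)) = 0.09054/(2·0.6991) = 0.06475

Final: 0.06475


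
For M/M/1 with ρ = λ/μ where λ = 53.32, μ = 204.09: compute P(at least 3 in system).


ρ = 53.32/204.09 = 0.2613
P(N ≥ n) = ρ^n = 0.2613^3 = 0.017832

Final: 0.017832


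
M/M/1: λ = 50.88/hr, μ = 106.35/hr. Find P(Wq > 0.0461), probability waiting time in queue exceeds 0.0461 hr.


ρ = 50.88/106.35 = 0.4784
P(Wq > t) = ρ·e^{−(μ−λ)t} = 0.4784·e^{−2.5572}
= 0.4784·0.077524 = 0.037089

Final: 0.037089


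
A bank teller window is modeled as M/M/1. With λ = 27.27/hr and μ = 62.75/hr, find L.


ρ = λ/μ = 27.27/62.75 = 0.4346
L = ρ/(1−ρ) = 0.4346/(1 − 0.4346) = 0.4346/0.5654 = 0.7686

Final: 0.7686


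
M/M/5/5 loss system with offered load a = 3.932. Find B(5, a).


B(c,a) = (a^c/c!) / Σ_{k=0}^{c} a^k/k!
a^5/5! = 7.832246
Σ terms (k=0..5): 1.00000 + 3.93200 + 7.73031 + 10.13186 + 9.95962 + 7.83225 = 40.586041
B = 7.832246/40.586041 = 0.192979

Final: 0.192979


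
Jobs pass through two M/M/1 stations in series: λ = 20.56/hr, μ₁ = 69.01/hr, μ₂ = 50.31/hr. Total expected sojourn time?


Each node sees arrival rate λ = 20.56/hr (tandem ⇒ throughput preserved).
W₁ = 1/(μ₁−λ) = 1/(69.01−20.56) = 0.02064 hr
W₂ = 1/(μ₂−λ) = 1/(50.31−20.56) = 0.03361 hr
W_total = W₁ + W₂ = 0.02064 + 0.03361 = 0.05425 hr

Final: 0.05425 hr


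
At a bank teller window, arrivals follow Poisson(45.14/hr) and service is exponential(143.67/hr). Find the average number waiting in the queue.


ρ = 45.14/143.67 = 0.3142
Lq = ρ²/(1−ρ) = 0.09872/0.6858 = 0.1439

Final: 0.1439


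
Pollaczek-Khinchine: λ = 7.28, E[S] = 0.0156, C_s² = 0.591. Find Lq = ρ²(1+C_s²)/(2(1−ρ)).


ρ = λ·E[S] = 7.28·0.0156 = 0.1136
Lq = ρ²(1+C_s²)/(2(1−ρ)) = 0.01290·(1+0.591)/(2·0.8864)
= 0.01290·1.5910/1.7729 = 0.01157

Final: 0.01157


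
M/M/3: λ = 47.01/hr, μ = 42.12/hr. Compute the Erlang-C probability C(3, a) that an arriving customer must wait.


a = λ/μ = 1.1161; ρ = a/3 = 0.3720
P₀ = 0.321758 (from M/M/c formula)
C(c,a) = [a^c/(c!(1−ρ))]·P₀ = [1.39029/(6·0.6280)]·0.321758
= 0.36899·0.321758 = 0.118726

Final: 0.118726


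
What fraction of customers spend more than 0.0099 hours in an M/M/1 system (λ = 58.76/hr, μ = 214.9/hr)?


W ~ Exponential(μ−λ) for M/M/1.
μ − λ = 214.9 − 58.76 = 156.1400
P(W > t) = e^{−(μ−λ)t} = e^{−1.5458} = 0.213144

Final: 0.213144


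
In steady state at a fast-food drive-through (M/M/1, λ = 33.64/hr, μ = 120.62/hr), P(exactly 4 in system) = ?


ρ = 33.64/120.62 = 0.2789
P_n = (1−ρ)·ρ^n = (1 − 0.2789)·0.2789^4 = 0.7211·0.006050 = 0.004363

Final: 0.004363


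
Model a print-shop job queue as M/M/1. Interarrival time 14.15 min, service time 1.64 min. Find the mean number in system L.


λ = 60/14.15 = 4.2403 /hr
μ = 60/1.64 = 36.5854 /hr
ρ = λ/μ = 4.2403/36.5854 = 0.1159
L = ρ/(1−ρ) = 0.1159/0.8841 = 0.1311

Final: 0.1311


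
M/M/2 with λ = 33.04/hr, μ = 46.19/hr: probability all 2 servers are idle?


a = λ/μ = 33.04/46.19 = 0.7153; ρ = a/c = 0.3577
Σ_{k=0}^{1} a^k/k! (terms k=0..1) = 1.00000 + 0.71531 = 1.71531
Tail: a^2/(2!(1−ρ)) = 0.51166/(2·0.6423) = 0.39828
P₀ = 1/(1.71531 + 0.39828) = 1/2.11358 = 0.473130

Final: 0.473130


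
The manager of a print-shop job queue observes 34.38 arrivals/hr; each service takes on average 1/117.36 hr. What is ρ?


ρ = λ/μ = 34.38/117.36 = 0.2929

Final: 0.2929


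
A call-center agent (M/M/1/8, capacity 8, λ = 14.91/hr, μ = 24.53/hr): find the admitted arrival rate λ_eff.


ρ = 0.6078; P_K = (1−ρ)ρ^8/(1−ρ^9) = 0.007390
λ_eff = λ(1 − P_K) = 14.91·(1 − 0.007390) = 14.91·0.992610 = 14.7998 /hr

Final: 14.7998 /hr


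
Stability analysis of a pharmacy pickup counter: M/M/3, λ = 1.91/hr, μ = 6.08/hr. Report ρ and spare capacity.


Total capacity cμ = 3·6.08 = 18.24/hr
ρ = λ/(cμ) = 1.91/18.24 = 0.1047
Stable ⇔ ρ < 1: YES
Spare capacity = cμ − λ = 18.24 − 1.91 = 16.33/hr

Final: ρ = 0.1047; stable; margin = 16.33/hr


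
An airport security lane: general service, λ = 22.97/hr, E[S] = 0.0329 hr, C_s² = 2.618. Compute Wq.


ρ = λ·E[S] = 22.97·0.0329 = 0.7557
E[S²] = E[S]²(1+C_s²) = 0.0329²·(1+2.618) = 0.003916
Wq = λ·E[S²]/(2(1−ρ)) = 22.97·0.003916/(2·0.2443) = 0.18412 hr

Final: 0.18412 hr


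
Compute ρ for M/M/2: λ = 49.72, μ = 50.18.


ρ = λ/(cμ) = 49.72/(2·50.18) = 49.72/100.36 = 0.4954

Final: 0.4954


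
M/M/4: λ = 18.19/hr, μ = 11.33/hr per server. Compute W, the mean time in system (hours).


a = 1.6055; ρ = 0.4014; P₀ = 0.198163
Lq = P₀·a^c·ρ/(c!(1−ρ)²) = 0.06144
Wq = Lq/λ = 0.06144/18.19 = 0.003378 hr
W = Wq + 1/μ = 0.003378 + 0.08826 = 0.09164 hr

Final: 0.09164 hr


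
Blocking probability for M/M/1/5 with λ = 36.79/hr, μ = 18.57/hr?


ρ = λ/μ = 36.79/18.57 = 1.9812
P_K = (1−ρ)ρ^K/(1−ρ^(K+1)) = (-0.9812·30.520344)/(1 − 60.465452)
= -29.945108/-59.465452 = 0.503572

Final: 0.503572


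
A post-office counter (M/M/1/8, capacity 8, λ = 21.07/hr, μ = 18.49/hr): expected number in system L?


ρ = 21.07/18.49 = 1.1395
L = ρ[1 − (K+1)ρ^K + Kρ^(K+1)] / [(1−ρ)(1−ρ^(K+1))]
Numerator: 1.1395·(1 − 9·2.843289 + 8·3.240027) = 1.516282
Denominator: (-0.1395)·(-2.240027) = 0.312562
L = 1.516282/0.312562 = 4.8511

Final: 4.8511


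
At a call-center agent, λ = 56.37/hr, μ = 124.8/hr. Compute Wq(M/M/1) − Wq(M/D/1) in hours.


ρ = 56.37/124.8 = 0.4517
Wq(M/M/1) = ρ/(μ−λ) = 0.4517/68.43 = 0.006601 hr
Wq(M/D/1) = ρ/(2(μ−λ)) = 0.003300 hr
Savings = 0.006601 − 0.003300 = 0.003300 hr

Final: 0.003300 hr


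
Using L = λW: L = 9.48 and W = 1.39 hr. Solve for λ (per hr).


λ = L/W = 9.48/1.39 = 6.8201 /hr

Final: 6.8201 /hr


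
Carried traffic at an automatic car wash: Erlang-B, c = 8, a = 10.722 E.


B(8,10.722) = 0.370871 (Erlang-B)
Carried load = a(1 − B) = 10.722·(1 − 0.370871) = 10.722·0.629129 = 6.7455 E

Final: 6.7455 Erlangs


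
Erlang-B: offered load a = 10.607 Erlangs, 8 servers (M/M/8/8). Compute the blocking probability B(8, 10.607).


B(c,a) = (a^c/c!) / Σ_{k=0}^{c} a^k/k!
a^8/8! = 3973.928303
Σ terms (k=0..8): 1.00000 + 10.60700 + 56.25422 + 198.89619 + 527.42296 + 1118.87507 + 1977.98465 + 2997.21188 + 3973.92830 = 10862.180279
B = 3973.928303/10862.180279 = 0.365850

Final: 0.365850


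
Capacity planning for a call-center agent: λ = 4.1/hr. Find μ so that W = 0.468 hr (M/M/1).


W = 1/(μ−λ) ⇒ μ − λ = 1/W = 1/0.468 = 2.1368
μ = λ + 1/W = 4.1 + 2.1368 = 6.2368 per hr

Final: 6.2368 /hr


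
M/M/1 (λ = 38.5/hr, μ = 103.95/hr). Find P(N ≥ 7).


ρ = 38.5/103.95 = 0.3704
P(N ≥ n) = ρ^n = 0.3704^7 = 0.0009560

Final: 0.0009560


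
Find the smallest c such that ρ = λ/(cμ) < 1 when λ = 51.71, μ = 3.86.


Stability requires cμ > λ ⇔ c > λ/μ.
λ/μ = 51.71/3.86 = 13.3964
Minimum integer c = ⌊13.3964⌋ + 1 = 14
Check: 14·3.86 = 54.04 > 51.71, while 13·3.86 = 50.18 ≤ 51.71

Final: 14 servers


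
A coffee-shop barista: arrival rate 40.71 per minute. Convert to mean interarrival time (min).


Mean interarrival time = 1/λ = 1/40.71 minute = 0.02456 minute
In minutes: 0.02456 × 1 = 0.02456 min

Final: 0.02456 min


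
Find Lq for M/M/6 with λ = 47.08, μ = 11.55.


a = λ/μ = 4.0762; ρ = a/6 = 0.6794
P₀ = 0.015285
Lq = P₀·a^c·ρ / (c!·(1−ρ)²) = 0.015285·4586.97972·0.6794/(720·0.10281)
= 0.64351

Final: 0.64351


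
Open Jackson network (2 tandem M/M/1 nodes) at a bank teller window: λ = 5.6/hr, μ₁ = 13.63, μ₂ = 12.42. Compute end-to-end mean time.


Each node sees arrival rate λ = 5.6/hr (tandem ⇒ throughput preserved).
W₁ = 1/(μ₁−λ) = 1/(13.63−5.6) = 0.12453 hr
W₂ = 1/(μ₂−λ) = 1/(12.42−5.6) = 0.14663 hr
W_total = W₁ + W₂ = 0.12453 + 0.14663 = 0.27116 hr

Final: 0.27116 hr


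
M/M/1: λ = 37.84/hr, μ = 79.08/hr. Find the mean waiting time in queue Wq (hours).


ρ = 37.84/79.08 = 0.4785
Wq = ρ/(μ−λ) = 0.4785/(79.08 − 37.84) = 0.4785/41.24 = 0.01160 hr

Final: 0.01160 hr


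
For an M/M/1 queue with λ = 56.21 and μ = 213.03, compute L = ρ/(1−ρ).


ρ = λ/μ = 56.21/213.03 = 0.2639
L = ρ/(1−ρ) = 0.2639/(1 − 0.2639) = 0.2639/0.7361 = 0.3584

Final: 0.3584


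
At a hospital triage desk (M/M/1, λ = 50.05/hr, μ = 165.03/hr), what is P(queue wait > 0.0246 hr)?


ρ = 50.05/165.03 = 0.3033
P(Wq > t) = ρ·e^{−(μ−λ)t} = 0.3033·e^{−2.8285}
= 0.3033·0.059101 = 0.017924

Final: 0.017924


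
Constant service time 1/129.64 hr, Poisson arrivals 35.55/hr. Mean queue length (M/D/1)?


ρ = 35.55/129.64 = 0.2742
M/D/1: Lq = ρ²/(2(1−ρ)) = 0.07520/(2·0.7258) = 0.05180

Final: 0.05180


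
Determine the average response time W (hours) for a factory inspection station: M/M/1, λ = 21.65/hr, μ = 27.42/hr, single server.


W = 1/(μ−λ) = 1/(27.42 − 21.65) = 1/5.77 = 0.1733 hr

Final: 0.1733 hr


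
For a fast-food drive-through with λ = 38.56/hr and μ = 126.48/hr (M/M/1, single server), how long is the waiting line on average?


ρ = 38.56/126.48 = 0.3049
Lq = ρ²/(1−ρ) = 0.09295/0.6951 = 0.1337

Final: 0.1337


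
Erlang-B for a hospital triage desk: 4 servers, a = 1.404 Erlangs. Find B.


B(c,a) = (a^c/c!) / Σ_{k=0}^{c} a^k/k!
a^4/4! = 0.161904
Σ terms (k=0..4): 1.00000 + 1.40400 + 0.98561 + 0.46126 + 0.16190 = 4.012776
B = 0.161904/4.012776 = 0.040347

Final: 0.040347


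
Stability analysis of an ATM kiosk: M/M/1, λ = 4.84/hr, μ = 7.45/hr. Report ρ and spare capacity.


Total capacity cμ = 1·7.45 = 7.45/hr
ρ = λ/(cμ) = 4.84/7.45 = 0.6497
Stable ⇔ ρ < 1: YES
Spare capacity = cμ − λ = 7.45 − 4.84 = 2.61/hr

Final: ρ = 0.6497; stable; margin = 2.61/hr


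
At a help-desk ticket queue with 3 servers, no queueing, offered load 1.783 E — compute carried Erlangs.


B(3,1.783) = 0.177670 (Erlang-B)
Carried load = a(1 − B) = 1.783·(1 − 0.177670) = 1.783·0.822330 = 1.4662 E

Final: 1.4662 Erlangs


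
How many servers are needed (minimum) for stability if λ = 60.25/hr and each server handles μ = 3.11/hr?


Stability requires cμ > λ ⇔ c > λ/μ.
λ/μ = 60.25/3.11 = 19.3730
Minimum integer c = ⌊19.3730⌋ + 1 = 20
Check: 20·3.11 = 62.20 > 60.25, while 19·3.11 = 59.09 ≤ 60.25

Final: 20 servers


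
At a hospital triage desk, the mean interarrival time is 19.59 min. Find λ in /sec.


λ = 1/(interarrival time) in consistent units.
1 second = 0.0166667 min, so λ = 0.0166667/19.59 = 0.0008508 per second

Final: 0.0008508 /sec


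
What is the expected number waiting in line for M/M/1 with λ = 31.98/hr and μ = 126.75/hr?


ρ = 31.98/126.75 = 0.2523
Lq = ρ²/(1−ρ) = 0.06366/0.7477 = 0.08514

Final: 0.08514


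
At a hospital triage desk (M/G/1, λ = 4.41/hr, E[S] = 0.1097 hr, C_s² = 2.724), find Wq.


ρ = λ·E[S] = 4.41·0.1097 = 0.4838
E[S²] = E[S]²(1+C_s²) = 0.1097²·(1+2.724) = 0.044815
Wq = λ·E[S²]/(2(1−ρ)) = 4.41·0.044815/(2·0.5162) = 0.19142 hr

Final: 0.19142 hr


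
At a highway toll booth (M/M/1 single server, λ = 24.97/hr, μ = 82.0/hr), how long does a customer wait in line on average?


ρ = 24.97/82.0 = 0.3045
Wq = ρ/(μ−λ) = 0.3045/(82.0 − 24.97) = 0.3045/57.03 = 0.005340 hr

Final: 0.005340 hr


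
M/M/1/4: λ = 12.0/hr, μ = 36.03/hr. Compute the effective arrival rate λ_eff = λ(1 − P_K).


ρ = 0.3331; P_K = (1−ρ)ρ^4/(1−ρ^5) = 0.008240
λ_eff = λ(1 − P_K) = 12.0·(1 − 0.008240) = 12.0·0.991760 = 11.9011 /hr

Final: 11.9011 /hr


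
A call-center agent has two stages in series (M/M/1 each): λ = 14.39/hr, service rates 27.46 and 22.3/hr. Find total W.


Each node sees arrival rate λ = 14.39/hr (tandem ⇒ throughput preserved).
W₁ = 1/(μ₁−λ) = 1/(27.46−14.39) = 0.07651 hr
W₂ = 1/(μ₂−λ) = 1/(22.3−14.39) = 0.12642 hr
W_total = W₁ + W₂ = 0.07651 + 0.12642 = 0.20293 hr

Final: 0.20293 hr


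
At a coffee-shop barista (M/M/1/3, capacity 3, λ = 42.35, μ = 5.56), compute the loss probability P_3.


ρ = λ/μ = 42.35/5.56 = 7.6169
P_K = (1−ρ)ρ^K/(1−ρ^(K+1)) = (-6.6169·441.912076)/(1 − 3366.002951)
= -2924.090875/-3365.002951 = 0.868971

Final: 0.868971


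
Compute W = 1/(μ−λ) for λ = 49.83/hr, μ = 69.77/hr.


W = 1/(μ−λ) = 1/(69.77 − 49.83) = 1/19.94 = 0.05015 hr

Final: 0.05015 hr


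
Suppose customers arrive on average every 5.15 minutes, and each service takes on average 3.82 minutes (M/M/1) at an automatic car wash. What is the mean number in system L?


λ = 60/5.15 = 11.6505 /hr
μ = 60/3.82 = 15.7068 /hr
ρ = λ/μ = 11.6505/15.7068 = 0.7417
L = ρ/(1−ρ) = 0.7417/0.2583 = 2.8722

Final: 2.8722


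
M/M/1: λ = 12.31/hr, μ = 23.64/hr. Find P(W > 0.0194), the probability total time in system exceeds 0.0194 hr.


W ~ Exponential(μ−λ) for M/M/1.
μ − λ = 23.64 − 12.31 = 11.3300
P(W > t) = e^{−(μ−λ)t} = e^{−0.2198} = 0.802678

Final: 0.802678


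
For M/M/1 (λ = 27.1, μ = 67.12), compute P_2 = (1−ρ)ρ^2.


ρ = 27.1/67.12 = 0.4038
P_n = (1−ρ)·ρ^n = (1 − 0.4038)·0.4038^2 = 0.5962·0.163018 = 0.097199

Final: 0.097199


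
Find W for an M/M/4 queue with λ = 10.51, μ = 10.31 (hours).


a = 1.0194; ρ = 0.2548; P₀ = 0.360240
Lq = P₀·a^c·ρ/(c!(1−ρ)²) = 0.007440
Wq = Lq/λ = 0.007440/10.51 = 0.0007079 hr
W = Wq + 1/μ = 0.0007079 + 0.09699 = 0.09770 hr

Final: 0.09770 hr


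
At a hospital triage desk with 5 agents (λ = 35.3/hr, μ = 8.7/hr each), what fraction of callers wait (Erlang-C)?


a = λ/μ = 4.0575; ρ = a/5 = 0.8115
P₀ = 0.011858 (from M/M/c formula)
C(c,a) = [a^c/(c!(1−ρ))]·P₀ = [1099.70769/(120·0.1885)]·0.011858
= 48.61513·0.011858 = 0.576485

Final: 0.576485


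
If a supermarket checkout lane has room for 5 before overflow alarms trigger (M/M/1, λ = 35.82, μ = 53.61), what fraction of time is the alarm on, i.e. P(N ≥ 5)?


ρ = 35.82/53.61 = 0.6682
P(N ≥ n) = ρ^n = 0.6682^5 = 0.133168

Final: 0.133168


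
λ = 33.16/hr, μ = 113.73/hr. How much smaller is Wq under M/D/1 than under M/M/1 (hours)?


ρ = 33.16/113.73 = 0.2916
Wq(M/M/1) = ρ/(μ−λ) = 0.2916/80.57 = 0.003619 hr
Wq(M/D/1) = ρ/(2(μ−λ)) = 0.001809 hr
Savings = 0.003619 − 0.001809 = 0.001809 hr

Final: 0.001809 hr


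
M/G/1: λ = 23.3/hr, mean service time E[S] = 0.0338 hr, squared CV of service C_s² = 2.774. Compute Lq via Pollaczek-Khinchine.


ρ = λ·E[S] = 23.3·0.0338 = 0.7875
Lq = ρ²(1+C_s²)/(2(1−ρ)) = 0.6202·(1+2.774)/(2·0.2125)
= 0.6202·3.7740/0.4249 = 5.50858

Final: 5.50858


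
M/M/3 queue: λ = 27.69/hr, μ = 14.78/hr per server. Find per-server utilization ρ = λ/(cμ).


ρ = λ/(cμ) = 27.69/(3·14.78) = 27.69/44.34 = 0.6245

Final: 0.6245


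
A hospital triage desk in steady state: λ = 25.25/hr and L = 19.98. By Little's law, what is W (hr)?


W = L/λ = 19.98/25.25 = 0.7913 hr

Final: 0.7913 hr


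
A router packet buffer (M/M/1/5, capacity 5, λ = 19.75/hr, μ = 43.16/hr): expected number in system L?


ρ = 19.75/43.16 = 0.4576
L = ρ[1 − (K+1)ρ^K + Kρ^(K+1)] / [(1−ρ)(1−ρ^(K+1))]
Numerator: 0.4576·(1 − 6·0.020064 + 5·0.009182) = 0.423518
Denominator: (0.5424)·(0.990818) = 0.537420
L = 0.423518/0.537420 = 0.7881

Final: 0.7881


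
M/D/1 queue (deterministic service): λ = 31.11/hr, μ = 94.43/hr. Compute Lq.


ρ = 31.11/94.43 = 0.3295
M/D/1: Lq = ρ²/(2(1−ρ)) = 0.1085/(2·0.6705) = 0.08093

Final: 0.08093


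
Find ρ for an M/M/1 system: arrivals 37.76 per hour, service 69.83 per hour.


ρ = λ/μ = 37.76/69.83 = 0.5407

Final: 0.5407


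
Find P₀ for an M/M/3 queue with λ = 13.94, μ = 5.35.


a = λ/μ = 13.94/5.35 = 2.6056; ρ = a/c = 0.8685
Σ_{k=0}^{2} a^k/k! (terms k=0..2) = 1.00000 + 2.60561 + 3.39460 = 7.00020
Tail: a^3/(3!(1−ρ)) = 17.68997/(6·0.1315) = 22.42685
P₀ = 1/(7.00020 + 22.42685) = 1/29.42705 = 0.033982

Final: 0.033982


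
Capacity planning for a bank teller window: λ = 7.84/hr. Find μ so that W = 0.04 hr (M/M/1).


W = 1/(μ−λ) ⇒ μ − λ = 1/W = 1/0.04 = 25.0000
μ = λ + 1/W = 7.84 + 25.0000 = 32.8400 per hr

Final: 32.8400 /hr


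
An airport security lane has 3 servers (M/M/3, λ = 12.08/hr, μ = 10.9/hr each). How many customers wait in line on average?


a = λ/μ = 1.1083; ρ = a/3 = 0.3694
P₀ = 0.324449
Lq = P₀·a^c·ρ / (c!·(1−ρ)²) = 0.324449·1.36120·0.3694/(6·0.39763)
= 0.06838

Final: 0.06838


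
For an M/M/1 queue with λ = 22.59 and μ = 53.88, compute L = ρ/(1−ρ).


ρ = λ/μ = 22.59/53.88 = 0.4193
L = ρ/(1−ρ) = 0.4193/(1 − 0.4193) = 0.4193/0.5807 = 0.7220

Final: 0.7220


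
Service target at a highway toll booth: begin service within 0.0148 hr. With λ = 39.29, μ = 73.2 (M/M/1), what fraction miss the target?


ρ = 39.29/73.2 = 0.5367
P(Wq > t) = ρ·e^{−(μ−λ)t} = 0.5367·e^{−0.5019}
= 0.5367·0.605399 = 0.324947

Final: 0.324947


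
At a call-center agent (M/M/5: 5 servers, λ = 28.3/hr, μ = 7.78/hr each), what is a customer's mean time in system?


a = 3.6375; ρ = 0.7275; P₀ = 0.021718
Lq = P₀·a^c·ρ/(c!(1−ρ)²) = 1.12924
Wq = Lq/λ = 1.12924/28.3 = 0.03990 hr
W = Wq + 1/μ = 0.03990 + 0.12853 = 0.16844 hr

Final: 0.16844 hr


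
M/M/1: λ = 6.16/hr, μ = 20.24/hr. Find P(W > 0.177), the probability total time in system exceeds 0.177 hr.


W ~ Exponential(μ−λ) for M/M/1.
μ − λ = 20.24 − 6.16 = 14.0800
P(W > t) = e^{−(μ−λ)t} = e^{−2.4922} = 0.082731

Final: 0.082731


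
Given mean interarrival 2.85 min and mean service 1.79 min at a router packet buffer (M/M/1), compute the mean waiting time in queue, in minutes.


λ = 60/2.85 = 21.0526 /hr
μ = 60/1.79 = 33.5196 /hr
ρ = λ/μ = 21.0526/33.5196 = 0.6281
Wq = ρ/(μ−λ) = 0.6281/(33.5196−21.0526) = 0.05038 hr
In minutes: 0.05038·60 = 3.023 min

Final: 3.023 min


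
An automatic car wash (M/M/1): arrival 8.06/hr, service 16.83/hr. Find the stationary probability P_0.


ρ = 8.06/16.83 = 0.4789
P_n = (1−ρ)·ρ^n = (1 − 0.4789)·0.4789^0 = 0.5211·1.000000 = 0.521093

Final: 0.521093


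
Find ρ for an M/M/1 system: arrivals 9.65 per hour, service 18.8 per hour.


ρ = λ/μ = 9.65/18.8 = 0.5133

Final: 0.5133


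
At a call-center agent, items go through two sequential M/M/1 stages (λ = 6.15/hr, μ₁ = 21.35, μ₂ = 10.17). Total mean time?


Each node sees arrival rate λ = 6.15/hr (tandem ⇒ throughput preserved).
W₁ = 1/(μ₁−λ) = 1/(21.35−6.15) = 0.06579 hr
W₂ = 1/(μ₂−λ) = 1/(10.17−6.15) = 0.24876 hr
W_total = W₁ + W₂ = 0.06579 + 0.24876 = 0.31455 hr

Final: 0.31455 hr


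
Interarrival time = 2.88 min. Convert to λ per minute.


λ = 1/(interarrival time) in consistent units.
1 minute = 1 min, so λ = 1/2.88 = 0.3472 per minute

Final: 0.3472 /min


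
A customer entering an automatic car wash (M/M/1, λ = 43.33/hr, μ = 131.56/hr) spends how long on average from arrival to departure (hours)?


W = 1/(μ−λ) = 1/(131.56 − 43.33) = 1/88.23 = 0.01133 hr

Final: 0.01133 hr


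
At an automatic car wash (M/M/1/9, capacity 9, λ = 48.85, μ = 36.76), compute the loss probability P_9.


ρ = λ/μ = 48.85/36.76 = 1.3289
P_K = (1−ρ)ρ^K/(1−ρ^(K+1)) = (-0.3289·12.924138)/(1 − 17.174759)
= -4.250621/-16.174759 = 0.262793

Final: 0.262793


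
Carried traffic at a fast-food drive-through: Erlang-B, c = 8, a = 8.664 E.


B(8,8.664) = 0.271610 (Erlang-B)
Carried load = a(1 − B) = 8.664·(1 − 0.271610) = 8.664·0.728390 = 6.3108 E

Final: 6.3108 Erlangs


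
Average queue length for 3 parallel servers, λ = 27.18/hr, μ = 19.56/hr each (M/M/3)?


a = λ/μ = 1.3896; ρ = a/3 = 0.4632
P₀ = 0.238773
Lq = P₀·a^c·ρ / (c!·(1−ρ)²) = 0.238773·2.68313·0.4632/(6·0.28816)
= 0.17163

Final: 0.17163


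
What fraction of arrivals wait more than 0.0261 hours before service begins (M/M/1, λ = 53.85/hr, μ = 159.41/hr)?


ρ = 53.85/159.41 = 0.3378
P(Wq > t) = ρ·e^{−(μ−λ)t} = 0.3378·e^{−2.7551}
= 0.3378·0.063602 = 0.021485

Final: 0.021485


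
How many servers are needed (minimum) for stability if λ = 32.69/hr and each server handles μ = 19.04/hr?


Stability requires cμ > λ ⇔ c > λ/μ.
λ/μ = 32.69/19.04 = 1.7169
Minimum integer c = ⌊1.7169⌋ + 1 = 2
Check: 2·19.04 = 38.08 > 32.69, while 1·19.04 = 19.04 ≤ 32.69

Final: 2 servers


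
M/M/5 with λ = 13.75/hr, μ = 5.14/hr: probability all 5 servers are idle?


a = λ/μ = 13.75/5.14 = 2.6751; ρ = a/c = 0.5350
Σ_{k=0}^{4} a^k/k! (terms k=0..4) = 1.00000 + 2.67510 + 3.57807 + 3.19056 + 2.13377 = 12.57750
Tail: a^5/(5!(1−ρ)) = 136.99285/(120·0.4650) = 2.45517
P₀ = 1/(12.57750 + 2.45517) = 1/15.03267 = 0.066522

Final: 0.066522


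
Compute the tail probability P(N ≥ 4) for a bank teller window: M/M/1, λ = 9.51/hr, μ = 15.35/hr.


ρ = 9.51/15.35 = 0.6195
P(N ≥ n) = ρ^n = 0.6195^4 = 0.147329

Final: 0.147329


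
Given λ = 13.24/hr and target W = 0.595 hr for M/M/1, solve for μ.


W = 1/(μ−λ) ⇒ μ − λ = 1/W = 1/0.595 = 1.6807
μ = λ + 1/W = 13.24 + 1.6807 = 14.9207 per hr

Final: 14.9207 /hr


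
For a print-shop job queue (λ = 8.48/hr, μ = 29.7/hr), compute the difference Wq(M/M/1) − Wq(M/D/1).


ρ = 8.48/29.7 = 0.2855
Wq(M/M/1) = ρ/(μ−λ) = 0.2855/21.22 = 0.01346 hr
Wq(M/D/1) = ρ/(2(μ−λ)) = 0.006728 hr
Savings = 0.01346 − 0.006728 = 0.006728 hr

Final: 0.006728 hr


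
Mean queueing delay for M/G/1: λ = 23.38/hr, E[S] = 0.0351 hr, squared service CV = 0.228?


ρ = λ·E[S] = 23.38·0.0351 = 0.8206
E[S²] = E[S]²(1+C_s²) = 0.0351²·(1+0.228) = 0.001513
Wq = λ·E[S²]/(2(1−ρ)) = 23.38·0.001513/(2·0.1794) = 0.09860 hr

Final: 0.09860 hr


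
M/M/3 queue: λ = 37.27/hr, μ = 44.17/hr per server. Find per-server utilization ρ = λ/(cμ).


ρ = λ/(cμ) = 37.27/(3·44.17) = 37.27/132.51 = 0.2813

Final: 0.2813


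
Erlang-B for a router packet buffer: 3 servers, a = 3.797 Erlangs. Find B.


B(c,a) = (a^c/c!) / Σ_{k=0}^{c} a^k/k!
a^3/3! = 9.123690
Σ terms (k=0..3): 1.00000 + 3.79700 + 7.20860 + 9.12369 = 21.129295
B = 9.123690/21.129295 = 0.431803

Final: 0.431803


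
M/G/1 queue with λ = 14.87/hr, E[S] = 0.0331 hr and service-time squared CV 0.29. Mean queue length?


ρ = λ·E[S] = 14.87·0.0331 = 0.4922
Lq = ρ²(1+C_s²)/(2(1−ρ)) = 0.2423·(1+0.29)/(2·0.5078)
= 0.2423·1.2900/1.0156 = 0.30771

Final: 0.30771


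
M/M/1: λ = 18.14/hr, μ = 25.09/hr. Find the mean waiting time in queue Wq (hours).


ρ = 18.14/25.09 = 0.7230
Wq = ρ/(μ−λ) = 0.7230/(25.09 − 18.14) = 0.7230/6.95 = 0.1040 hr

Final: 0.1040 hr


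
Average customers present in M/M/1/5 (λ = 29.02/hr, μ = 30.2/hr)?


ρ = 29.02/30.2 = 0.9609
L = ρ[1 − (K+1)ρ^K + Kρ^(K+1)] / [(1−ρ)(1−ρ^(K+1))]
Numerator: 0.9609·(1 − 6·0.819318 + 5·0.787305) = 0.019811
Denominator: (0.03907)·(0.212695) = 0.008311
L = 0.019811/0.008311 = 2.3839

Final: 2.3839


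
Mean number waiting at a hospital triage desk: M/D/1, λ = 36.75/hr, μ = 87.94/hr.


ρ = 36.75/87.94 = 0.4179
M/D/1: Lq = ρ²/(2(1−ρ)) = 0.1746/(2·0.5821) = 0.15001

Final: 0.15001


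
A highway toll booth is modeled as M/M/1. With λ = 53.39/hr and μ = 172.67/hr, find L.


ρ = λ/μ = 53.39/172.67 = 0.3092
L = ρ/(1−ρ) = 0.3092/(1 − 0.3092) = 0.3092/0.6908 = 0.4476

Final: 0.4476


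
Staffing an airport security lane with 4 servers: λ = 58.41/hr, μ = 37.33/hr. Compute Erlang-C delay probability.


a = λ/μ = 1.5647; ρ = a/4 = 0.3912
P₀ = 0.206718 (from M/M/c formula)
C(c,a) = [a^c/(c!(1−ρ))]·P₀ = [5.99400/(24·0.6088)]·0.206718
= 0.41022·0.206718 = 0.084799

Final: 0.084799


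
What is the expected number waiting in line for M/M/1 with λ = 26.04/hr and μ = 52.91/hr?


ρ = 26.04/52.91 = 0.4922
Lq = ρ²/(1−ρ) = 0.2422/0.5078 = 0.4770

Final: 0.4770


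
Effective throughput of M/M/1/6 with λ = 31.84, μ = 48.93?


ρ = 0.6507; P_K = (1−ρ)ρ^6/(1−ρ^7) = 0.027897
λ_eff = λ(1 − P_K) = 31.84·(1 − 0.027897) = 31.84·0.972103 = 30.9518 /hr

Final: 30.9518 /hr


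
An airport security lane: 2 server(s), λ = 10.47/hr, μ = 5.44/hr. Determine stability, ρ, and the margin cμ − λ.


Total capacity cμ = 2·5.44 = 10.88/hr
ρ = λ/(cμ) = 10.47/10.88 = 0.9623
Stable ⇔ ρ < 1: YES
Spare capacity = cμ − λ = 10.88 − 10.47 = 0.41/hr

Final: ρ = 0.9623; stable; margin = 0.41/hr


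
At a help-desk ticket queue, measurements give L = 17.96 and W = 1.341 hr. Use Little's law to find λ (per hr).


λ = L/W = 17.96/1.341 = 13.3930 /hr

Final: 13.3930 /hr


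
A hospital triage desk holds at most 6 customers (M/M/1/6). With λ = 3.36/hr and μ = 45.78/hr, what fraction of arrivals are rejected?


ρ = λ/μ = 3.36/45.78 = 0.07339
P_K = (1−ρ)ρ^K/(1−ρ^(K+1)) = (0.9266·0.0000001563)/(1 − 0.00000001147)
= 0.0000001448/1.000000 = 0.0000001448

Final: 0.0000001448


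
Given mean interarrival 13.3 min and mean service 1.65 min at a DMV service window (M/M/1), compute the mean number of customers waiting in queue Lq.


λ = 60/13.3 = 4.5113 /hr
μ = 60/1.65 = 36.3636 /hr
ρ = λ/μ = 4.5113/36.3636 = 0.1241
Lq = ρ²/(1−ρ) = 0.01539/0.8759 = 0.01757

Final: 0.01757


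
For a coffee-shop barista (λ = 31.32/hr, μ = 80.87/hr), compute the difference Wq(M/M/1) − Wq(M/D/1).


ρ = 31.32/80.87 = 0.3873
Wq(M/M/1) = ρ/(μ−λ) = 0.3873/49.55 = 0.007816 hr
Wq(M/D/1) = ρ/(2(μ−λ)) = 0.003908 hr
Savings = 0.007816 − 0.003908 = 0.003908 hr

Final: 0.003908 hr


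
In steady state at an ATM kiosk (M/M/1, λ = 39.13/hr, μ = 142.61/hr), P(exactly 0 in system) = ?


ρ = 39.13/142.61 = 0.2744
P_n = (1−ρ)·ρ^n = (1 − 0.2744)·0.2744^0 = 0.7256·1.000000 = 0.725615

Final: 0.725615


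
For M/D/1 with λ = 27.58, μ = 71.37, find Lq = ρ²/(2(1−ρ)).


ρ = 27.58/71.37 = 0.3864
M/D/1: Lq = ρ²/(2(1−ρ)) = 0.1493/(2·0.6136) = 0.12169

Final: 0.12169


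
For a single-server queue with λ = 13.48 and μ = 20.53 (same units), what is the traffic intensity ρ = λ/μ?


ρ = λ/μ = 13.48/20.53 = 0.6566

Final: 0.6566


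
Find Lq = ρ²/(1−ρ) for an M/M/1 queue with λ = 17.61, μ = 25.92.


ρ = 17.61/25.92 = 0.6794
Lq = ρ²/(1−ρ) = 0.4616/0.3206 = 1.4397

Final: 1.4397


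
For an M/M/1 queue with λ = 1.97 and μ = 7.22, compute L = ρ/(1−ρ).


ρ = λ/μ = 1.97/7.22 = 0.2729
L = ρ/(1−ρ) = 0.2729/(1 − 0.2729) = 0.2729/0.7271 = 0.3752

Final: 0.3752


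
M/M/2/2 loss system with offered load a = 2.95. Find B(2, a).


B(c,a) = (a^c/c!) / Σ_{k=0}^{c} a^k/k!
a^2/2! = 4.351250
Σ terms (k=0..2): 1.00000 + 2.95000 + 4.35125 = 8.301250
B = 4.351250/8.301250 = 0.524168

Final: 0.524168


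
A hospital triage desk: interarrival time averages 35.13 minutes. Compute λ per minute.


λ = 1/(interarrival time) in consistent units.
1 minute = 1 min, so λ = 1/35.13 = 0.02847 per minute

Final: 0.02847 /min


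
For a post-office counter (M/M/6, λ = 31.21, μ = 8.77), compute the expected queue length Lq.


a = λ/μ = 3.5587; ρ = a/6 = 0.5931
P₀ = 0.027192
Lq = P₀·a^c·ρ / (c!·(1−ρ)²) = 0.027192·2031.25783·0.5931/(720·0.16555)
= 0.27484

Final: 0.27484


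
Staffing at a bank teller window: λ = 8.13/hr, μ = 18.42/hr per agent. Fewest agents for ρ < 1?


Stability requires cμ > λ ⇔ c > λ/μ.
λ/μ = 8.13/18.42 = 0.4414
Minimum integer c = ⌊0.4414⌋ + 1 = 1
Check: 1·18.42 = 18.42 > 8.13, while 0·18.42 = 0.00 ≤ 8.13

Final: 1 servers


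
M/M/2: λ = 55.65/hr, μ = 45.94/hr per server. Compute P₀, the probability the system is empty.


a = λ/μ = 55.65/45.94 = 1.2114; ρ = a/c = 0.6057
Σ_{k=0}^{1} a^k/k! (terms k=0..1) = 1.00000 + 1.21136 = 2.21136
Tail: a^2/(2!(1−ρ)) = 1.46740/(2·0.3943) = 1.86068
P₀ = 1/(2.21136 + 1.86068) = 1/4.07204 = 0.245577

Final: 0.245577


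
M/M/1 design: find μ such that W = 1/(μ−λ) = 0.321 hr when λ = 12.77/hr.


W = 1/(μ−λ) ⇒ μ − λ = 1/W = 1/0.321 = 3.1153
μ = λ + 1/W = 12.77 + 3.1153 = 15.8853 per hr

Final: 15.8853 /hr


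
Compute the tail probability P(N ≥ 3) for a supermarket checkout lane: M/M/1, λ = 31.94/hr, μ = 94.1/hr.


ρ = 31.94/94.1 = 0.3394
P(N ≥ n) = ρ^n = 0.3394^3 = 0.039105

Final: 0.039105


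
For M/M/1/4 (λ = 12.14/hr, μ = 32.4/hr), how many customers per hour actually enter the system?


ρ = 0.3747; P_K = (1−ρ)ρ^4/(1−ρ^5) = 0.012417
λ_eff = λ(1 − P_K) = 12.14·(1 − 0.012417) = 12.14·0.987583 = 11.9893 /hr

Final: 11.9893 /hr


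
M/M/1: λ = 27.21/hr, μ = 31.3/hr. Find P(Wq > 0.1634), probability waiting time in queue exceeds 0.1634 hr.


ρ = 27.21/31.3 = 0.8693
P(Wq > t) = ρ·e^{−(μ−λ)t} = 0.8693·e^{−0.6683}
= 0.8693·0.512576 = 0.445597

Final: 0.445597


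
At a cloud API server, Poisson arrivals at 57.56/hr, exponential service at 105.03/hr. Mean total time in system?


W = 1/(μ−λ) = 1/(105.03 − 57.56) = 1/47.47 = 0.02107 hr

Final: 0.02107 hr


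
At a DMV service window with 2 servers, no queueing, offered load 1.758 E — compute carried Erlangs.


B(2,1.758) = 0.359094 (Erlang-B)
Carried load = a(1 − B) = 1.758·(1 − 0.359094) = 1.758·0.640906 = 1.1267 E

Final: 1.1267 Erlangs


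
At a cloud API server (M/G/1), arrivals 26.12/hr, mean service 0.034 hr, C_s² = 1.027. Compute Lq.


ρ = λ·E[S] = 26.12·0.034 = 0.8881
Lq = ρ²(1+C_s²)/(2(1−ρ)) = 0.7887·(1+1.027)/(2·0.1119)
= 0.7887·2.0270/0.2238 = 7.14201

Final: 7.14201


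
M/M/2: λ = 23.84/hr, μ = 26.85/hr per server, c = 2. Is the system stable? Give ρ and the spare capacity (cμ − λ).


Total capacity cμ = 2·26.85 = 53.70/hr
ρ = λ/(cμ) = 23.84/53.70 = 0.4439
Stable ⇔ ρ < 1: YES
Spare capacity = cμ − λ = 53.70 − 23.84 = 29.86/hr

Final: ρ = 0.4439; stable; margin = 29.86/hr


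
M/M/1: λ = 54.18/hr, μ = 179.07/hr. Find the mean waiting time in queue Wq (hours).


ρ = 54.18/179.07 = 0.3026
Wq = ρ/(μ−λ) = 0.3026/(179.07 − 54.18) = 0.3026/124.89 = 0.002423 hr

Final: 0.002423 hr


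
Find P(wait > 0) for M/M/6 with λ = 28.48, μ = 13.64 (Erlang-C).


a = λ/μ = 2.0880; ρ = a/6 = 0.3480
P₀ = 0.123700 (from M/M/c formula)
C(c,a) = [a^c/(c!(1−ρ))]·P₀ = [82.86167/(720·0.6520)]·0.123700
= 0.17651·0.123700 = 0.021834

Final: 0.021834


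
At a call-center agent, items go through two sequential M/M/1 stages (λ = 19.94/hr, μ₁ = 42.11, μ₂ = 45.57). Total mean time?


Each node sees arrival rate λ = 19.94/hr (tandem ⇒ throughput preserved).
W₁ = 1/(μ₁−λ) = 1/(42.11−19.94) = 0.04511 hr
W₂ = 1/(μ₂−λ) = 1/(45.57−19.94) = 0.03902 hr
W_total = W₁ + W₂ = 0.04511 + 0.03902 = 0.08412 hr

Final: 0.08412 hr


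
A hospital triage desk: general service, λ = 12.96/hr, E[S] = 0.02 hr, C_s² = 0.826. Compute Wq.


ρ = λ·E[S] = 12.96·0.02 = 0.2592
E[S²] = E[S]²(1+C_s²) = 0.02²·(1+0.826) = 0.0007304
Wq = λ·E[S²]/(2(1−ρ)) = 12.96·0.0007304/(2·0.7408) = 0.006389 hr

Final: 0.006389 hr


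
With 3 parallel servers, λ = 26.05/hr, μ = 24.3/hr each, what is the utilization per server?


ρ = λ/(cμ) = 26.05/(3·24.3) = 26.05/72.90 = 0.3573

Final: 0.3573


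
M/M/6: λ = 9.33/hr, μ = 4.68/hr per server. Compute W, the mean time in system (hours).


a = 1.9936; ρ = 0.3323; P₀ = 0.136008
Lq = P₀·a^c·ρ/(c!(1−ρ)²) = 0.008837
Wq = Lq/λ = 0.008837/9.33 = 0.0009472 hr
W = Wq + 1/μ = 0.0009472 + 0.21368 = 0.21462 hr

Final: 0.21462 hr


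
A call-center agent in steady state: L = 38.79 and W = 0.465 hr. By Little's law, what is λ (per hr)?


λ = L/W = 38.79/0.465 = 83.4194 /hr

Final: 83.4194 /hr


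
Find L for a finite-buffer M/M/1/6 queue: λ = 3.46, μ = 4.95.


ρ = 3.46/4.95 = 0.6990
L = ρ[1 − (K+1)ρ^K + Kρ^(K+1)] / [(1−ρ)(1−ρ^(K+1))]
Numerator: 0.6990·(1 − 7·0.116634 + 6·0.081526) = 0.470223
Denominator: (0.3010)·(0.918474) = 0.276470
L = 0.470223/0.276470 = 1.7008

Final: 1.7008


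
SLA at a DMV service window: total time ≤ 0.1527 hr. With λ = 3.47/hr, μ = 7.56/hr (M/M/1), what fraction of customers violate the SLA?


W ~ Exponential(μ−λ) for M/M/1.
μ − λ = 7.56 − 3.47 = 4.0900
P(W > t) = e^{−(μ−λ)t} = e^{−0.6245} = 0.535506

Final: 0.535506


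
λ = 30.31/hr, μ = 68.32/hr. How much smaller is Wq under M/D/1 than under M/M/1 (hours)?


ρ = 30.31/68.32 = 0.4436
Wq(M/M/1) = ρ/(μ−λ) = 0.4436/38.01 = 0.01167 hr
Wq(M/D/1) = ρ/(2(μ−λ)) = 0.005836 hr
Savings = 0.01167 − 0.005836 = 0.005836 hr

Final: 0.005836 hr


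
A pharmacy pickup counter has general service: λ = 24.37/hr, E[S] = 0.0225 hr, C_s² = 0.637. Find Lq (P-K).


ρ = λ·E[S] = 24.37·0.0225 = 0.5483
Lq = ρ²(1+C_s²)/(2(1−ρ)) = 0.3007·(1+0.637)/(2·0.4517)
= 0.3007·1.6370/0.9034 = 0.54484

Final: 0.54484


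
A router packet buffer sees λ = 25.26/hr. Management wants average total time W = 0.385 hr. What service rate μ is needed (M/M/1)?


W = 1/(μ−λ) ⇒ μ − λ = 1/W = 1/0.385 = 2.5974
μ = λ + 1/W = 25.26 + 2.5974 = 27.8574 per hr

Final: 27.8574 /hr
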